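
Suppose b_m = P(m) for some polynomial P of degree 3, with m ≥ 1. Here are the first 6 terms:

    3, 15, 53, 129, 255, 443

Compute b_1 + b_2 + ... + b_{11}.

8943

1st diffs: 12, 38, 76, 126, 188.
2nd diffs: 26, 38, 50, 62.
3rd diffs: 12, 12, 12 (constant).
Newton forward-difference form: b_m = 3 + 12·C(m-1,1) + 26·C(m-1,2) + 12·C(m-1,3).
Continuing: …, 705, 1053, 1499, 2055, …, b_{11} = 2733.
Summing m = 1..11 (11 terms) gives 8943.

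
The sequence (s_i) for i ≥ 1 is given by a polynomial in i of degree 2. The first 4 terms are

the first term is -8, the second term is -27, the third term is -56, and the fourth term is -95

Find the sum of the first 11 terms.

1st diffs: -19, -29, -39.
2nd diffs: -10, -10 (constant).
Newton forward-difference form: s_i = -8 + (-19)·C(i-1,1) + (-10)·C(i-1,2).
Continuing: …, -144, -203, -272, -351, …, s_{11} = -648.
Summing i = 1..11 (11 terms) gives -2783.

-2783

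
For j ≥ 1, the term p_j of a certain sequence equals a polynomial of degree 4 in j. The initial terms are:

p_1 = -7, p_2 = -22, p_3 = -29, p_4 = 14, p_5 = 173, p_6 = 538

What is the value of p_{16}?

1st diffs: -15, -7, 43, 159, 365.
2nd diffs: 8, 50, 116, 206.
3rd diffs: 42, 66, 90.
4th diffs: 24, 24 (constant).
Newton forward-difference form: p_j = -7 + (-15)·C(j-1,1) + 8·C(j-1,2) + 42·C(j-1,3) + 24·C(j-1,4).
At j = 16: j-1 = 15, so p_{16} = -7 - 225 + 840 + 19110 + 32760 = 52478.

52478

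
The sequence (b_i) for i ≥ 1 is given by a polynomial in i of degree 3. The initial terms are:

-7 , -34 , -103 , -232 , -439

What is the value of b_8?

-1708

1st diffs: -27, -69, -129, -207.
2nd diffs: -42, -60, -78.
3rd diffs: -18, -18 (constant).
Newton forward-difference form: b_i = -7 + (-27)·C(i-1,1) + (-42)·C(i-1,2) + (-18)·C(i-1,3).
At i = 8: i-1 = 7, so b_8 = -7 - 189 - 882 - 630 = -1708.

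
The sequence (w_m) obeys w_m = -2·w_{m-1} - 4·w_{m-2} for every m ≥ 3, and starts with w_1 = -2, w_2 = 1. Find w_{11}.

512

Compute successive terms:
w_3 = 6, w_4 = -16, w_5 = 8, w_6 = 48, w_7 = -128, w_8 = 64, w_9 = 384, w_{10} = -1024, w_{11} = 512.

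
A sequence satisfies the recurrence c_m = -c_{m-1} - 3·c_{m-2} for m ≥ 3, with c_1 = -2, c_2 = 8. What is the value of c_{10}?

-382

Compute successive terms:
c_3 = -2, c_4 = -22, c_5 = 28, c_6 = 38, c_7 = -122, c_8 = 8, c_9 = 358, c_{10} = -382.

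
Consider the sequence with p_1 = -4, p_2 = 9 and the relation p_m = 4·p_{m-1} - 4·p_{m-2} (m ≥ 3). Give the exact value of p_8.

7104

Step forward from the initial values:
p_3 = 52  p_4 = 172  p_5 = 480  p_6 = 1232  p_7 = 3008  p_8 = 7104.
(Characteristic roots are 2 and 2.)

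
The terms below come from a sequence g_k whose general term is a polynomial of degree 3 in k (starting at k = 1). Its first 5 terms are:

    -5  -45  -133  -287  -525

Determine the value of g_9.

-2677

1st diffs: -40, -88, -154, -238.
2nd diffs: -48, -66, -84.
3rd diffs: -18, -18 (constant).
Newton forward-difference form: g_k = -5 + (-40)·C(k-1,1) + (-48)·C(k-1,2) + (-18)·C(k-1,3).
At k = 9: k-1 = 8, so g_9 = -5 - 320 - 1344 - 1008 = -2677.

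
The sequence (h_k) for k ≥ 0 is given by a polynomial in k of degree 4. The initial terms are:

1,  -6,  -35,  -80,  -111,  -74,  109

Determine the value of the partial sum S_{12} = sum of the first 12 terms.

1st diffs: -7, -29, -45, -31, 37, 183.
2nd diffs: -22, -16, 14, 68, 146.
3rd diffs: 6, 30, 54, 78.
4th diffs: 24, 24, 24 (constant).
Newton forward-difference form: h_k = 1 + (-7)·C(k,1) + (-22)·C(k,2) + 6·C(k,3) + 24·C(k,4).
Continuing: …, 540, 1345, 2674, 4701, …, h_{11} = 7624.
Summing k = 0..11 (12 terms) gives 16688.

16688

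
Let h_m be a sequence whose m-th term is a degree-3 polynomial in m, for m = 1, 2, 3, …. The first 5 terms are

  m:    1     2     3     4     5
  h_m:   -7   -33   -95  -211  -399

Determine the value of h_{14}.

1st diffs: -26, -62, -116, -188.
2nd diffs: -36, -54, -72.
3rd diffs: -18, -18 (constant).
Newton forward-difference form: h_m = -7 + (-26)·C(m-1,1) + (-36)·C(m-1,2) + (-18)·C(m-1,3).
At m = 14: m-1 = 13, so h_{14} = -7 - 338 - 2808 - 5148 = -8301.

-8301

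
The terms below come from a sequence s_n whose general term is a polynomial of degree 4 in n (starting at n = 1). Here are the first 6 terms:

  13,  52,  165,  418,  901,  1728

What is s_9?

7773

1st diffs: 39, 113, 253, 483, 827.
2nd diffs: 74, 140, 230, 344.
3rd diffs: 66, 90, 114.
4th diffs: 24, 24 (constant).
Newton forward-difference form: s_n = 13 + 39·C(n-1,1) + 74·C(n-1,2) + 66·C(n-1,3) + 24·C(n-1,4).
At n = 9: n-1 = 8, so s_9 = 13 + 312 + 2072 + 3696 + 1680 = 7773.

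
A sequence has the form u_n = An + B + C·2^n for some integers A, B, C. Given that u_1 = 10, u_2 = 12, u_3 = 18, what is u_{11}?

At n = 1, 2, 3: A + B + 2C = 10; 2A + B + 4C = 12; 3A + B + 8C = 18.
Subtracting the first from the second: A + 2C = 2.
Subtracting the second from the third: A + 4C = 6.
Solving: C = 2, A = -2, then B = 8.
Therefore u_{11} = -22 + 8 + 2·2048 = 4082.

4082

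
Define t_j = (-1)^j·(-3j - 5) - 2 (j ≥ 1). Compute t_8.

-31

(-1)^8 = 1; -3j - 5 at j=8 is -29; so t_8 = -31.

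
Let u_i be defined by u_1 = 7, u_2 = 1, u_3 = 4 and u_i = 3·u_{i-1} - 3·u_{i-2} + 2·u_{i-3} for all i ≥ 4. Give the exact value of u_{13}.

Applying the relation repeatedly:
u_4 = 23; u_5 = 59; u_6 = 116; u_7 = 217; u_8 = 421; u_9 = 844; u_{10} = 1703; u_{11} = 3419; u_{12} = 6836; u_{13} = 13657.

13657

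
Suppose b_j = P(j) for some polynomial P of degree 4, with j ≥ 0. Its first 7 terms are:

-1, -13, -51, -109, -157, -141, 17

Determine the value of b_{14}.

23673

1st diffs: -12, -38, -58, -48, 16, 158.
2nd diffs: -26, -20, 10, 64, 142.
3rd diffs: 6, 30, 54, 78.
4th diffs: 24, 24, 24 (constant).
Newton forward-difference form: b_j = -1 + (-12)·C(j,1) + (-26)·C(j,2) + 6·C(j,3) + 24·C(j,4).
At j = 14: j = 14, so b_{14} = -1 - 168 - 2366 + 2184 + 24024 = 23673.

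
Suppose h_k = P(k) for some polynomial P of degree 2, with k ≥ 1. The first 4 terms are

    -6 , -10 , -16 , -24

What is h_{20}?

1st diffs: -4, -6, -8.
2nd diffs: -2, -2 (constant).
So h_k = -k^2 - k - 4.
Evaluating at k = 20 gives h_{20} = -424.

-424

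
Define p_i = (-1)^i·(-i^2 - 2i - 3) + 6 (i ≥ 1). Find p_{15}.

(-1)^15 = -1; -i^2 - 2i - 3 at i=15 is -258; so p_{15} = 264.

264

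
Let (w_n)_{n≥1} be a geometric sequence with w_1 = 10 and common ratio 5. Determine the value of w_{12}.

488281250

w_n = 10·5^(n-1).
w_{12} = 10·5^11 = 488281250.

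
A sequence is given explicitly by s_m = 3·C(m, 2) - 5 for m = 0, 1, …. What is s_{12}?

193

C(12, 2) = 66, so s_{12} = 193.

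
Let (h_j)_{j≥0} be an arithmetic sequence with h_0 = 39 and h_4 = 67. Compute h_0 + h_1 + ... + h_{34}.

Common difference d = (67 - 39) / (4 - 0) = 7.
h_j = 39 + (j - 0)·7.
h_{34} = 277; S = 35·(39 + 277)/2 = 5530.

5530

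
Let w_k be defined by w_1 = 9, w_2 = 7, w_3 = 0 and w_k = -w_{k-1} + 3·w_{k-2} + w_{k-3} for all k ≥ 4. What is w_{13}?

-19427

Compute successive terms:
w_4 = 30, w_5 = -23, w_6 = 113, w_7 = -152, w_8 = 468, w_9 = -811, w_{10} = 2063, w_{11} = -4028, w_{12} = 9406, w_{13} = -19427.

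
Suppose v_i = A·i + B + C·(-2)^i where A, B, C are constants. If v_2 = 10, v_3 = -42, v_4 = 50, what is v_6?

234

The three given values yield: 2A + B + 4C = 10; 3A + B - 8C = -42; 4A + B + 16C = 50.
Subtracting the first from the second: A - 12C = -52.
Subtracting the second from the third: A + 24C = 92.
Solving: C = 4, A = -4, then B = 2.
Hence v_6 = -4·6 + 2 + 4·64 = 234.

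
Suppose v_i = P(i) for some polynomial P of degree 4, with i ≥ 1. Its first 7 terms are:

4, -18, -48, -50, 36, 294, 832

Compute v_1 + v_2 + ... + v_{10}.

11698

1st diffs: -22, -30, -2, 86, 258, 538.
2nd diffs: -8, 28, 88, 172, 280.
3rd diffs: 36, 60, 84, 108.
4th diffs: 24, 24, 24 (constant).
So v_i = i^4 - 4i^3 - 5i^2 + 6i + 6.
Continuing: 1782, 3300, 5566.
Summing i = 1..10 (10 terms) gives 11698.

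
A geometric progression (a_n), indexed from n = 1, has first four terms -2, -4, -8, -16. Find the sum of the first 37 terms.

Common ratio r = 2.
a_n = (-2)·2^(n-1).
S = (-2)·(2^37 - 1)/(2 - 1) = (-2)·(137438953472 - 1)/(1) = -274877906942.

-274877906942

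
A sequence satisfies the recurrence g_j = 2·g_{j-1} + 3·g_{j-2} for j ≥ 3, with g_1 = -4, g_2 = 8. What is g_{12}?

Step forward from the initial values:
g_3 = 4  g_4 = 32  g_5 = 76  g_6 = 248  g_7 = 724  g_8 = 2192  g_9 = 6556  g_{10} = 19688  g_{11} = 59044  g_{12} = 177152.
(Characteristic roots are 3 and -1.)

177152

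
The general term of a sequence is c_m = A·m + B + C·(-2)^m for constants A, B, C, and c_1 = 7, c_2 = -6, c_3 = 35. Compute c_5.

117

Plug in m = 1, 2, 3: A + B - 2C = 7; 2A + B + 4C = -6; 3A + B - 8C = 35.
Subtracting the first from the second: A + 6C = -13.
Subtracting the second from the third: A - 12C = 41.
Solving: C = -3, A = 5, then B = -4.
So c_m = 5·m + (-4) + (-3)·(-2)^m; at m=5 this is 117.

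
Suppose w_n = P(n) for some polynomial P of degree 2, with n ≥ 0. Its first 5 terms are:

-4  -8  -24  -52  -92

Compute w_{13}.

-992

1st diffs: -4, -16, -28, -40.
2nd diffs: -12, -12, -12 (constant).
Newton forward-difference form: w_n = -4 + (-4)·C(n,1) + (-12)·C(n,2).
At n = 13: n = 13, so w_{13} = -4 - 52 - 936 = -992.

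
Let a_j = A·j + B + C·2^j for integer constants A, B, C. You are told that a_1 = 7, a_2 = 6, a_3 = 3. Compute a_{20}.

The three given values yield: A + B + 2C = 7; 2A + B + 4C = 6; 3A + B + 8C = 3.
Subtracting the first from the second: A + 2C = -1.
Subtracting the second from the third: A + 4C = -3.
Solving: C = -1, A = 1, then B = 8.
So a_j = 1·j + 8 + (-1)·2^j; at j=20 this is -1048548.

-1048548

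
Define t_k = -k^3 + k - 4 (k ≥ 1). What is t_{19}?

-6844

t_{19} = -1·19^3 + 1·19 - 4 = -6844.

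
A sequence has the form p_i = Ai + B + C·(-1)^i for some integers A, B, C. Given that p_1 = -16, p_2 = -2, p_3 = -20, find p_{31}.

-76

The three given values yield: A + B - C = -16; 2A + B + C = -2; 3A + B - C = -20.
Subtracting the first from the second: A + 2C = 14.
Subtracting the second from the third: A - 2C = -18.
Solving: C = 8, A = -2, then B = -6.
So p_i = -2·i + (-6) + 8·(-1)^i; at i=31 this is -76.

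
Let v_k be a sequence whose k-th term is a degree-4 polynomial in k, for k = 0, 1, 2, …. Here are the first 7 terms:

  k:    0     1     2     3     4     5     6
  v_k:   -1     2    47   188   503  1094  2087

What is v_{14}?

47543

1st diffs: 3, 45, 141, 315, 591, 993.
2nd diffs: 42, 96, 174, 276, 402.
3rd diffs: 54, 78, 102, 126.
4th diffs: 24, 24, 24 (constant).
Newton forward-difference form: v_k = -1 + 3·C(k,1) + 42·C(k,2) + 54·C(k,3) + 24·C(k,4).
At k = 14: k = 14, so v_{14} = -1 + 42 + 3822 + 19656 + 24024 = 47543.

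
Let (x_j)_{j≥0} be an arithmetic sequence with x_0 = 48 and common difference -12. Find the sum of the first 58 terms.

-17052

x_j = 48 + (j - 0)·(-12).
x_{57} = -636; S = 58·(48 + (-636))/2 = -17052.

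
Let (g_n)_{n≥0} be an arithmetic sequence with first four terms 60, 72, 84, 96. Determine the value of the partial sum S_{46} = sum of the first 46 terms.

Common difference d = 12.
g_n = 60 + (n - 0)·12.
g_{45} = 600; S = 46·(60 + 600)/2 = 15180.

15180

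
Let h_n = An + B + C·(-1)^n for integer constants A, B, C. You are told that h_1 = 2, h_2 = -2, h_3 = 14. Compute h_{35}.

206

The three given values yield: A + B - C = 2; 2A + B + C = -2; 3A + B - C = 14.
Subtracting the first from the second: A + 2C = -4.
Subtracting the second from the third: A - 2C = 16.
Solving: C = -5, A = 6, then B = -9.
Therefore h_{35} = 210 + (-9) + (-5)·(-1) = 206.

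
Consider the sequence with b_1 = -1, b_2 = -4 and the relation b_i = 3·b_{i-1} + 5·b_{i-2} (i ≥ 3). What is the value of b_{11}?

-1618082

Step forward from the initial values:
b_3 = -17; b_4 = -71; b_5 = -298; b_6 = -1249; b_7 = -5237; b_8 = -21956; b_9 = -92053; b_{10} = -385939; b_{11} = -1618082.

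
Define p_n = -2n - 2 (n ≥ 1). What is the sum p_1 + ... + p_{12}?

-180

Over n = 1..12: Σn = 78.
Total = (-2)·78 + (-2)·12 = -180.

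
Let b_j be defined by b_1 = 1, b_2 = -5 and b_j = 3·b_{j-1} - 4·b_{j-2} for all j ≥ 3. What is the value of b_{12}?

-10213

b_3 = -19; b_4 = -37; b_5 = -35; b_6 = 43; b_7 = 269; b_8 = 635; b_9 = 829; b_{10} = -53; b_{11} = -3475; b_{12} = -10213.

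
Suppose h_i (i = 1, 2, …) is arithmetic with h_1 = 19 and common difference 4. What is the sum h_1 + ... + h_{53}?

6519

h_i = 19 + (i - 1)·4.
h_{53} = 227; S = 53·(19 + 227)/2 = 6519.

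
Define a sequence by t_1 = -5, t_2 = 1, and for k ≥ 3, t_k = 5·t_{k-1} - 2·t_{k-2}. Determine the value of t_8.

Step forward from the initial values:
t_3 = 15; t_4 = 73; t_5 = 335; t_6 = 1529; t_7 = 6975; t_8 = 31817.

31817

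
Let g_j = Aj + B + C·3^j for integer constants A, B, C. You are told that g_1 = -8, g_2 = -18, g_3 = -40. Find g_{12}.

-531490

At j = 1, 2, 3: A + B + 3C = -8; 2A + B + 9C = -18; 3A + B + 27C = -40.
Subtracting the first from the second: A + 6C = -10.
Subtracting the second from the third: A + 18C = -22.
Solving: C = -1, A = -4, then B = -1.
Hence g_{12} = -4·12 + (-1) + (-1)·531441 = -531490.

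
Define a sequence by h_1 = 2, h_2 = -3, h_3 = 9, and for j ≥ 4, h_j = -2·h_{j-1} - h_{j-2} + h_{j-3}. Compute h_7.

-15

Compute successive terms:
h_4 = -13, h_5 = 14, h_6 = -6, h_7 = -15.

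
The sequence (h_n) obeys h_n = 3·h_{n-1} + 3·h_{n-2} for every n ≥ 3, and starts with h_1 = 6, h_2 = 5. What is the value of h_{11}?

1305153

h_3 = 33;  h_4 = 114;  h_5 = 441;  h_6 = 1665;  h_7 = 6318;  h_8 = 23949;  h_9 = 90801;  h_{10} = 344250;  h_{11} = 1305153.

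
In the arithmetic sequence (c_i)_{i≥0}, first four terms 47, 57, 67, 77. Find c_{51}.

557

Common difference d = 10.
c_i = 47 + (i - 0)·10.
c_{51} = 47 + 51·10 = 557.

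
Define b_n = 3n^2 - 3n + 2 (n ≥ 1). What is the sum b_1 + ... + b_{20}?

Over n = 1..20: Σn = 210, Σn² = 2870.
Total = (3)·2870 + (-3)·210 + (2)·20 = 8020.

8020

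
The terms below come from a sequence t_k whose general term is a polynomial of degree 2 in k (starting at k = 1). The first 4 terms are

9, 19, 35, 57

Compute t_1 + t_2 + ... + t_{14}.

3220

1st diffs: 10, 16, 22.
2nd diffs: 6, 6 (constant).
Newton forward-difference form: t_k = 9 + 10·C(k-1,1) + 6·C(k-1,2).
Continuing: …, 85, 119, 159, 205, …, t_{14} = 607.
Summing k = 1..14 (14 terms) gives 3220.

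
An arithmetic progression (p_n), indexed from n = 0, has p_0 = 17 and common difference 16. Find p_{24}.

401

p_n = 17 + (n - 0)·16.
p_{24} = 17 + 24·16 = 401.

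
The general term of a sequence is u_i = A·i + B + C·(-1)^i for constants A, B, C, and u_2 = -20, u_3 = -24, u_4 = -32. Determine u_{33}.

-204

The three given values yield: 2A + B + C = -20; 3A + B - C = -24; 4A + B + C = -32.
Subtracting the first from the second: A - 2C = -4.
Subtracting the second from the third: A + 2C = -8.
Solving: C = -1, A = -6, then B = -7.
So u_i = -6·i + (-7) + (-1)·(-1)^i; at i=33 this is -204.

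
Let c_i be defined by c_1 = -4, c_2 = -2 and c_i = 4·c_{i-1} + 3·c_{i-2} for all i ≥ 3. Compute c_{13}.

c_3 = -20, c_4 = -86, c_5 = -404, …, c_{10} = -873122, c_{11} = -4056308, c_{12} = -18844598, c_{13} = -87547316.

-87547316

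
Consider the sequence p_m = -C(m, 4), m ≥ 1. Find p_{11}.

-330

C(11, 4) = 330, so p_{11} = -330.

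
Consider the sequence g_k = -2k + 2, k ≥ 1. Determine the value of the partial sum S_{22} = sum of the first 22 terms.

Over k = 1..22: Σk = 253.
Total = (-2)·253 + (2)·22 = -462.

-462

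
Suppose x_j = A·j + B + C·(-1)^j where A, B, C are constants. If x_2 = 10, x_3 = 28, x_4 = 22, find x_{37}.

232

Plug in j = 2, 3, 4: 2A + B + C = 10; 3A + B - C = 28; 4A + B + C = 22.
Subtracting the first from the second: A - 2C = 18.
Subtracting the second from the third: A + 2C = -6.
Solving: C = -6, A = 6, then B = 4.
Therefore x_{37} = 222 + 4 + (-6)·(-1) = 232.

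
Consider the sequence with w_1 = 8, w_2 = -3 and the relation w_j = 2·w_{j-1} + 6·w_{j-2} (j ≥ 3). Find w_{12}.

2904096

w_3 = 42  w_4 = 66  w_5 = 384  w_6 = 1164  w_7 = 4632  w_8 = 16248  w_9 = 60288  w_{10} = 218064  w_{11} = 797856  w_{12} = 2904096.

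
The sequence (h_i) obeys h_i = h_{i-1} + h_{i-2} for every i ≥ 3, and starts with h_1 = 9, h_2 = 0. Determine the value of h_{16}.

Compute successive terms:
h_3 = 9;  h_4 = 9;  h_5 = 18;  …;  h_{13} = 801;  h_{14} = 1296;  h_{15} = 2097;  h_{16} = 3393.

3393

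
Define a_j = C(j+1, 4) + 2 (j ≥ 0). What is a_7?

C(8, 4) = 70, so a_7 = 72.

72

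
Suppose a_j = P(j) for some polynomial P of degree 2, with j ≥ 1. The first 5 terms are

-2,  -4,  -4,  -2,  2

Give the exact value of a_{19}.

1st diffs: -2, 0, 2, 4.
2nd diffs: 2, 2, 2 (constant).
Newton forward-difference form: a_j = -2 + (-2)·C(j-1,1) + 2·C(j-1,2).
At j = 19: j-1 = 18, so a_{19} = -2 - 36 + 306 = 268.

268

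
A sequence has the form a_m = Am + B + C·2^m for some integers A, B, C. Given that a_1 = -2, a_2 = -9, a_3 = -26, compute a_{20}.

-5242815

Plug in m = 1, 2, 3: A + B + 2C = -2; 2A + B + 4C = -9; 3A + B + 8C = -26.
Subtracting the first from the second: A + 2C = -7.
Subtracting the second from the third: A + 4C = -17.
Solving: C = -5, A = 3, then B = 5.
So a_m = 3·m + 5 + (-5)·2^m; at m=20 this is -5242815.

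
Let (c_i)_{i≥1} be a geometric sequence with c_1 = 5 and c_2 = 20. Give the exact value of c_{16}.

Common ratio r = 4.
c_i = 5·4^(i-1).
c_{16} = 5·4^15 = 5368709120.

5368709120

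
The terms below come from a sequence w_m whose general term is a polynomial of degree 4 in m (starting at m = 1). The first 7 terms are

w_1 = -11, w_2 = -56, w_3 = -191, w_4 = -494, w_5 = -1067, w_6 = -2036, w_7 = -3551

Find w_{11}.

1st diffs: -45, -135, -303, -573, -969, -1515.
2nd diffs: -90, -168, -270, -396, -546.
3rd diffs: -78, -102, -126, -150.
4th diffs: -24, -24, -24 (constant).
Newton forward-difference form: w_m = -11 + (-45)·C(m-1,1) + (-90)·C(m-1,2) + (-78)·C(m-1,3) + (-24)·C(m-1,4).
At m = 11: m-1 = 10, so w_{11} = -11 - 450 - 4050 - 9360 - 5040 = -18911.

-18911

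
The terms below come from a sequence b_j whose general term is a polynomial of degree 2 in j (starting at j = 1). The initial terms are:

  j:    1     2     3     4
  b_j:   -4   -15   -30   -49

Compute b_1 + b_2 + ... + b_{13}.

-2054

1st diffs: -11, -15, -19.
2nd diffs: -4, -4 (constant).
Newton forward-difference form: b_j = -4 + (-11)·C(j-1,1) + (-4)·C(j-1,2).
Continuing: …, -72, -99, -130, -165, …, b_{13} = -400.
Summing j = 1..13 (13 terms) gives -2054.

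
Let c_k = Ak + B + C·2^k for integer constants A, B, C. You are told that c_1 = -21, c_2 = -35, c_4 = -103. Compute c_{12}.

-20535

The three given values yield: A + B + 2C = -21; 2A + B + 4C = -35; 4A + B + 16C = -103.
Subtracting the first from the second: A + 2C = -14.
Subtracting the second from the third: 2A + 12C = -68.
Solving: C = -5, A = -4, then B = -7.
Hence c_{12} = -4·12 + (-7) + (-5)·4096 = -20535.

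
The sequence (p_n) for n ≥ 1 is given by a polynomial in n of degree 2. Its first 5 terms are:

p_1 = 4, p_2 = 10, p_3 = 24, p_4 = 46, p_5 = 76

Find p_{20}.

1st diffs: 6, 14, 22, 30.
2nd diffs: 8, 8, 8 (constant).
So p_n = 4n^2 - 6n + 6.
Evaluating at n = 20 gives p_{20} = 1486.

1486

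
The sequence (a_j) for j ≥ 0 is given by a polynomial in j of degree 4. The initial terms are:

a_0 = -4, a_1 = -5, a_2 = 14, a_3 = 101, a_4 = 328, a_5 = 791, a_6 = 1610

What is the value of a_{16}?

1st diffs: -1, 19, 87, 227, 463, 819.
2nd diffs: 20, 68, 140, 236, 356.
3rd diffs: 48, 72, 96, 120.
4th diffs: 24, 24, 24 (constant).
Newton forward-difference form: a_j = -4 + (-1)·C(j,1) + 20·C(j,2) + 48·C(j,3) + 24·C(j,4).
At j = 16: j = 16, so a_{16} = -4 - 16 + 2400 + 26880 + 43680 = 72940.

72940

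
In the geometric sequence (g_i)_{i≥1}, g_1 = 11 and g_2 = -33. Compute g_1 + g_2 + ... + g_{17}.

355135451

Common ratio r = -3.
g_i = 11·(-3)^(i-1).
S = 11·((-3)^17 - 1)/(-3 - 1) = 11·(-129140163 - 1)/(-4) = 355135451.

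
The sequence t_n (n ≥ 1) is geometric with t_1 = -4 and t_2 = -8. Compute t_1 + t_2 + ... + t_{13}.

Common ratio r = 2.
t_n = (-4)·2^(n-1).
S = (-4)·(2^13 - 1)/(2 - 1) = (-4)·(8192 - 1)/(1) = -32764.

-32764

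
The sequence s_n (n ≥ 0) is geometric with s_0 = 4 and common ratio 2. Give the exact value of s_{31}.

8589934592

s_n = 4·2^(n-0).
s_{31} = 4·2^31 = 8589934592.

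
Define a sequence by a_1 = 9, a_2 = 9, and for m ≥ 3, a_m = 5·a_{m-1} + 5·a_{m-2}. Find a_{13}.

4029890625

Step forward from the initial values:
a_3 = 90  a_4 = 495  a_5 = 2925  …  a_{10} = 20086875  a_{11} = 117590625  a_{12} = 688387500  a_{13} = 4029890625.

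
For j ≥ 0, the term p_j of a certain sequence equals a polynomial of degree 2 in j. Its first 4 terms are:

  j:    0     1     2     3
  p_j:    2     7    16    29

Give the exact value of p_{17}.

631

1st diffs: 5, 9, 13.
2nd diffs: 4, 4 (constant).
Newton forward-difference form: p_j = 2 + 5·C(j,1) + 4·C(j,2).
At j = 17: j = 17, so p_{17} = 2 + 85 + 544 = 631.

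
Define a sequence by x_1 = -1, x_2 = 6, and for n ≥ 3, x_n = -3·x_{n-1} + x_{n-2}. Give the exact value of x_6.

Iterate the recurrence:
x_3 = -19, x_4 = 63, x_5 = -208, x_6 = 687.

687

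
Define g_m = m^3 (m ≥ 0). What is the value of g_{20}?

g_{20} = 1·20^3 = 8000.

8000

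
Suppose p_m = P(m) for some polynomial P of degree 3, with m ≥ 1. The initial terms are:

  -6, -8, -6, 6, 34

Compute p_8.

1st diffs: -2, 2, 12, 28.
2nd diffs: 4, 10, 16.
3rd diffs: 6, 6 (constant).
So p_m = m^3 - 4m^2 + 3m - 6.
Evaluating at m = 8 gives p_8 = 274.

274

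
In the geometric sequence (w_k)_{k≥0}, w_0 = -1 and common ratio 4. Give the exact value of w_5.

-1024

w_k = (-1)·4^(k-0).
w_5 = (-1)·4^5 = -1024.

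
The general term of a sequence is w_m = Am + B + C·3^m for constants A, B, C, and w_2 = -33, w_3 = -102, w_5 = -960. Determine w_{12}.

-2125731

The three given values yield: 2A + B + 9C = -33; 3A + B + 27C = -102; 5A + B + 243C = -960.
Subtracting the first from the second: A + 18C = -69.
Subtracting the second from the third: 2A + 216C = -858.
Solving: C = -4, A = 3, then B = -3.
Hence w_{12} = 3·12 + (-3) + (-4)·531441 = -2125731.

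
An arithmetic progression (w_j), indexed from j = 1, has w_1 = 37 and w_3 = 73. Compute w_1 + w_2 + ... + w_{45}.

19485

Common difference d = (73 - 37) / (3 - 1) = 18.
w_j = 37 + (j - 1)·18.
w_{45} = 829; S = 45·(37 + 829)/2 = 19485.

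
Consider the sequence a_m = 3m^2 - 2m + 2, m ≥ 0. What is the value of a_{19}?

1047

a_{19} = 3·19^2 - 2·19 + 2 = 1047.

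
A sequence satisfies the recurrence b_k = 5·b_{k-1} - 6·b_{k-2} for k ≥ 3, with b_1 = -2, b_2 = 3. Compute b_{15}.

Applying the relation repeatedly:
b_3 = 27  b_4 = 117  b_5 = 423  …  b_{12} = 1221597  b_{13} = 3683223  b_{14} = 11086533  b_{15} = 33333327.
(Characteristic roots are 3 and 2.)

33333327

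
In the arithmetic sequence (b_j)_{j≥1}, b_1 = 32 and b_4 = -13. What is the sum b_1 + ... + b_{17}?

-1496

Common difference d = (-13 - 32) / (4 - 1) = -15.
b_j = 32 + (j - 1)·(-15).
b_{17} = -208; S = 17·(32 + (-208))/2 = -1496.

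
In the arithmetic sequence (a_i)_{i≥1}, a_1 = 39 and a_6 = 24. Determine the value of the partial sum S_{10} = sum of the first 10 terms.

Common difference d = (24 - 39) / (6 - 1) = -3.
a_i = 39 + (i - 1)·(-3).
a_{10} = 12; S = 10·(39 + 12)/2 = 255.

255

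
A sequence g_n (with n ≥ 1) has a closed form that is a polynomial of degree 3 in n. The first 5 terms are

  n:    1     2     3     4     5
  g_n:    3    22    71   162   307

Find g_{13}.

4851

1st diffs: 19, 49, 91, 145.
2nd diffs: 30, 42, 54.
3rd diffs: 12, 12 (constant).
Newton forward-difference form: g_n = 3 + 19·C(n-1,1) + 30·C(n-1,2) + 12·C(n-1,3).
At n = 13: n-1 = 12, so g_{13} = 3 + 228 + 1980 + 2640 = 4851.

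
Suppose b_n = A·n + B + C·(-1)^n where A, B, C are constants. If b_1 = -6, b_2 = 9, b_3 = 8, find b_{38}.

261

Write the equations: A + B - C = -6; 2A + B + C = 9; 3A + B - C = 8.
Subtracting the first from the second: A + 2C = 15.
Subtracting the second from the third: A - 2C = -1.
Solving: C = 4, A = 7, then B = -9.
So b_n = 7·n + (-9) + 4·(-1)^n; at n=38 this is 261.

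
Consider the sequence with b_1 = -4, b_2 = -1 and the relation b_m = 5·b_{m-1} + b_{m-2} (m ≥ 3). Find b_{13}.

-126315284

Iterate the recurrence:
b_3 = -9  b_4 = -46  b_5 = -239  …  b_{10} = -902206  b_{11} = -4684779  b_{12} = -24326101  b_{13} = -126315284.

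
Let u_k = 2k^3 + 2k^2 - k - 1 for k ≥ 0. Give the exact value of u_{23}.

25368

u_{23} = 2·23^3 + 2·23^2 - 1·23 - 1 = 25368.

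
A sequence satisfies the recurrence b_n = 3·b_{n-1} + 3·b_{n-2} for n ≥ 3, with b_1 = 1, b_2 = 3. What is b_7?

2457

Iterate the recurrence:
b_3 = 12; b_4 = 45; b_5 = 171; b_6 = 648; b_7 = 2457.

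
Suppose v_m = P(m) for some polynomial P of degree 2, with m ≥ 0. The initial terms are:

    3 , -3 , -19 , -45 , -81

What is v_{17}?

-1459

1st diffs: -6, -16, -26, -36.
2nd diffs: -10, -10, -10 (constant).
Newton forward-difference form: v_m = 3 + (-6)·C(m,1) + (-10)·C(m,2).
At m = 17: m = 17, so v_{17} = 3 - 102 - 1360 = -1459.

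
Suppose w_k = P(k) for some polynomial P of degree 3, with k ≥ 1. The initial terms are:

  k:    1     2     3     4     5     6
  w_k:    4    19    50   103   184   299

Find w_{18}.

1st diffs: 15, 31, 53, 81, 115.
2nd diffs: 16, 22, 28, 34.
3rd diffs: 6, 6, 6 (constant).
Newton forward-difference form: w_k = 4 + 15·C(k-1,1) + 16·C(k-1,2) + 6·C(k-1,3).
At k = 18: k-1 = 17, so w_{18} = 4 + 255 + 2176 + 4080 = 6515.

6515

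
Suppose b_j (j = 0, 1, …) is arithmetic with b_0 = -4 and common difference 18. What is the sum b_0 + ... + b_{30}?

b_j = -4 + (j - 0)·18.
b_{30} = 536; S = 31·(-4 + 536)/2 = 8246.

8246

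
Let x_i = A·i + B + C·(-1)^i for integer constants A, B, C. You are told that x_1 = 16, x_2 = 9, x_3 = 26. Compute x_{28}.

At i = 1, 2, 3: A + B - C = 16; 2A + B + C = 9; 3A + B - C = 26.
Subtracting the first from the second: A + 2C = -7.
Subtracting the second from the third: A - 2C = 17.
Solving: C = -6, A = 5, then B = 5.
Therefore x_{28} = 140 + 5 + (-6)·1 = 139.

139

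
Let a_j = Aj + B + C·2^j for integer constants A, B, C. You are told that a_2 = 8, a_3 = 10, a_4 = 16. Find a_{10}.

At j = 2, 3, 4: 2A + B + 4C = 8; 3A + B + 8C = 10; 4A + B + 16C = 16.
Subtracting the first from the second: A + 4C = 2.
Subtracting the second from the third: A + 8C = 6.
Solving: C = 1, A = -2, then B = 8.
Hence a_{10} = -2·10 + 8 + 1·1024 = 1012.

1012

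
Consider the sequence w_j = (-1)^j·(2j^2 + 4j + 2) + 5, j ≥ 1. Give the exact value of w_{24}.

(-1)^24 = 1; 2j^2 + 4j + 2 at j=24 is 1250; so w_{24} = 1255.

1255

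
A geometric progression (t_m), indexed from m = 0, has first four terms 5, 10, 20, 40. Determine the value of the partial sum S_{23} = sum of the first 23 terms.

Common ratio r = 2.
t_m = 5·2^(m-0).
S = 5·(2^23 - 1)/(2 - 1) = 5·(8388608 - 1)/(1) = 41943035.

41943035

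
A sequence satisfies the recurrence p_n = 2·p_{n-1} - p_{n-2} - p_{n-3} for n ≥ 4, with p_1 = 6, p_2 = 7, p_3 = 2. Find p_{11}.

Step forward from the initial values:
p_4 = -9, p_5 = -27, p_6 = -47, p_7 = -58, p_8 = -42, p_9 = 21, p_{10} = 142, p_{11} = 305.

305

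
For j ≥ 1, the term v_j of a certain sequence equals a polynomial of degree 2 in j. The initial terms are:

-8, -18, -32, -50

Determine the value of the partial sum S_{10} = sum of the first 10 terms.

1st diffs: -10, -14, -18.
2nd diffs: -4, -4 (constant).
Newton forward-difference form: v_j = -8 + (-10)·C(j-1,1) + (-4)·C(j-1,2).
Continuing: …, -72, -98, -128, -162, …, v_{10} = -242.
Summing j = 1..10 (10 terms) gives -1010.

-1010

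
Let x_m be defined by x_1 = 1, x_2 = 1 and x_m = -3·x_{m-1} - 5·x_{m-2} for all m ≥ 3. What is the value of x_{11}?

Compute successive terms:
x_3 = -8, x_4 = 19, x_5 = -17, x_6 = -44, x_7 = 217, x_8 = -431, x_9 = 208, x_{10} = 1531, x_{11} = -5633.

-5633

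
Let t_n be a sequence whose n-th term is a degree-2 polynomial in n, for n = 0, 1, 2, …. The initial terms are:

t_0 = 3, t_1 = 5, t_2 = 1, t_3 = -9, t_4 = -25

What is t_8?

-149

1st diffs: 2, -4, -10, -16.
2nd diffs: -6, -6, -6 (constant).
So t_n = -3n^2 + 5n + 3.
Evaluating at n = 8 gives t_8 = -149.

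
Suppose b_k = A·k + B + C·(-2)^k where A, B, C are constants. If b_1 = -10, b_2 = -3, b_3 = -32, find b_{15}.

-65612

The three given values yield: A + B - 2C = -10; 2A + B + 4C = -3; 3A + B - 8C = -32.
Subtracting the first from the second: A + 6C = 7.
Subtracting the second from the third: A - 12C = -29.
Solving: C = 2, A = -5, then B = -1.
So b_k = -5·k + (-1) + 2·(-2)^k; at k=15 this is -65612.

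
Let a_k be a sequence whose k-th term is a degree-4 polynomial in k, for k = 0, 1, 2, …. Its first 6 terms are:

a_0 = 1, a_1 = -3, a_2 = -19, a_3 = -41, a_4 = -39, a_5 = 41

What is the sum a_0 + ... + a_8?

1st diffs: -4, -16, -22, 2, 80.
2nd diffs: -12, -6, 24, 78.
3rd diffs: 6, 30, 54.
4th diffs: 24, 24 (constant).
So a_k = k^4 - 5k^3 + 2k^2 - 2k + 1.
Continuing: 277, 771, 1649.
Summing k = 0..8 (9 terms) gives 2637.

2637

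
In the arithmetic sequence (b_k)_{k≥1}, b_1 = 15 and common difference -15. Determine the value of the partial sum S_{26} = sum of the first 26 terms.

b_k = 15 + (k - 1)·(-15).
b_{26} = -360; S = 26·(15 + (-360))/2 = -4485.

-4485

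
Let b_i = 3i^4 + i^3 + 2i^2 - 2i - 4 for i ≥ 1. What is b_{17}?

256016

b_{17} = 3·17^4 + 1·17^3 + 2·17^2 - 2·17 - 4 = 256016.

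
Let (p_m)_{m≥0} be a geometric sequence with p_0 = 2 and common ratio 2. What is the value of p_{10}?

p_m = 2·2^(m-0).
p_{10} = 2·2^10 = 2048.

2048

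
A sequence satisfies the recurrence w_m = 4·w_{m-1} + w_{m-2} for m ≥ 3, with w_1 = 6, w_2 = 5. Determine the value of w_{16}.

w_3 = 26;  w_4 = 109;  w_5 = 462;  …;  w_{13} = 47899614;  w_{14} = 202906021;  w_{15} = 859523698;  w_{16} = 3641000813.

3641000813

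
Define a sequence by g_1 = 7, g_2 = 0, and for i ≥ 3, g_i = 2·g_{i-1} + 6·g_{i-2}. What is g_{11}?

g_3 = 42; g_4 = 84; g_5 = 420; g_6 = 1344; g_7 = 5208; g_8 = 18480; g_9 = 68208; g_{10} = 247296; g_{11} = 903840.

903840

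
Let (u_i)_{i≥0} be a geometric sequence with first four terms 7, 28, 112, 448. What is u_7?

Common ratio r = 4.
u_i = 7·4^(i-0).
u_7 = 7·4^7 = 114688.

114688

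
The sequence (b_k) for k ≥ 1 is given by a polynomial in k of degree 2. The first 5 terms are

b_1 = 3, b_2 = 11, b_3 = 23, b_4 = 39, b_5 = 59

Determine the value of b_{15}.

1st diffs: 8, 12, 16, 20.
2nd diffs: 4, 4, 4 (constant).
Newton forward-difference form: b_k = 3 + 8·C(k-1,1) + 4·C(k-1,2).
At k = 15: k-1 = 14, so b_{15} = 3 + 112 + 364 = 479.

479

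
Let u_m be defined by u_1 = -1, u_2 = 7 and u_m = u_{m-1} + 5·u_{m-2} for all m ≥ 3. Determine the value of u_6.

u_3 = 2;  u_4 = 37;  u_5 = 47;  u_6 = 232.

232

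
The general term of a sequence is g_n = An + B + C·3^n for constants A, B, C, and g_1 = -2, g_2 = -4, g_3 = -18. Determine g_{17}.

-129140098

Write the equations: A + B + 3C = -2; 2A + B + 9C = -4; 3A + B + 27C = -18.
Subtracting the first from the second: A + 6C = -2.
Subtracting the second from the third: A + 18C = -14.
Solving: C = -1, A = 4, then B = -3.
Hence g_{17} = 4·17 + (-3) + (-1)·129140163 = -129140098.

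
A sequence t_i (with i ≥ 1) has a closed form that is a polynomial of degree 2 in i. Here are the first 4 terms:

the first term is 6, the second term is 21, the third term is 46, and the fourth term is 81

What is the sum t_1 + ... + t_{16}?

1st diffs: 15, 25, 35.
2nd diffs: 10, 10 (constant).
Newton forward-difference form: t_i = 6 + 15·C(i-1,1) + 10·C(i-1,2).
Continuing: …, 126, 181, 246, 321, …, t_{16} = 1281.
Summing i = 1..16 (16 terms) gives 7496.

7496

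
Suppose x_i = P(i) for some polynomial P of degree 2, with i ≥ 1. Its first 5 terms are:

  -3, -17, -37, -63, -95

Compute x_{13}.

1st diffs: -14, -20, -26, -32.
2nd diffs: -6, -6, -6 (constant).
Newton forward-difference form: x_i = -3 + (-14)·C(i-1,1) + (-6)·C(i-1,2).
At i = 13: i-1 = 12, so x_{13} = -3 - 168 - 396 = -567.

-567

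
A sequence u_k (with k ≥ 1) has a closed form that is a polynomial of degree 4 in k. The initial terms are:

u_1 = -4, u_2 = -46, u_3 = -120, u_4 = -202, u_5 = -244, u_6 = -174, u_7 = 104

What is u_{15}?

29256

1st diffs: -42, -74, -82, -42, 70, 278.
2nd diffs: -32, -8, 40, 112, 208.
3rd diffs: 24, 48, 72, 96.
4th diffs: 24, 24, 24 (constant).
So u_k = k^4 - 6k^3 - 5k^2 + 6.
Evaluating at k = 15 gives u_{15} = 29256.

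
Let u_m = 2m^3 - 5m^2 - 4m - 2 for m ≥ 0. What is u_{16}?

u_{16} = 2·16^3 - 5·16^2 - 4·16 - 2 = 6846.

6846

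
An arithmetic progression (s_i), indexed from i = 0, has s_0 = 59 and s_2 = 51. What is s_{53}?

-153

Common difference d = (51 - 59) / (2 - 0) = -4.
s_i = 59 + (i - 0)·(-4).
s_{53} = 59 + 53·(-4) = -153.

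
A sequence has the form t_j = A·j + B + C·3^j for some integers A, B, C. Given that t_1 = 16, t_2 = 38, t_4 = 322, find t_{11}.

708572

At j = 1, 2, 4: A + B + 3C = 16; 2A + B + 9C = 38; 4A + B + 81C = 322.
Subtracting the first from the second: A + 6C = 22.
Subtracting the second from the third: 2A + 72C = 284.
Solving: C = 4, A = -2, then B = 6.
Hence t_{11} = -2·11 + 6 + 4·177147 = 708572.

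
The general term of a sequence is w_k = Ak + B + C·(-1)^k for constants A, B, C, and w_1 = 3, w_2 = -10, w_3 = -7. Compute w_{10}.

Plug in k = 1, 2, 3: A + B - C = 3; 2A + B + C = -10; 3A + B - C = -7.
Subtracting the first from the second: A + 2C = -13.
Subtracting the second from the third: A - 2C = 3.
Solving: C = -4, A = -5, then B = 4.
So w_k = -5·k + 4 + (-4)·(-1)^k; at k=10 this is -50.

-50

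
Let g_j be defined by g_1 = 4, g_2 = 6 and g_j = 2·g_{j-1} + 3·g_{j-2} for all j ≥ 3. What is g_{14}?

Compute successive terms:
g_3 = 24  g_4 = 66  g_5 = 204  …  g_{11} = 147624  g_{12} = 442866  g_{13} = 1328604  g_{14} = 3985806.
(Characteristic roots are 3 and -1.)

3985806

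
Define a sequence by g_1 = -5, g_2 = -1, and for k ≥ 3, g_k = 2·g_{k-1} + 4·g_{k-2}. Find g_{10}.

-62464

Step forward from the initial values:
g_3 = -22;  g_4 = -48;  g_5 = -184;  g_6 = -560;  g_7 = -1856;  g_8 = -5952;  g_9 = -19328;  g_{10} = -62464.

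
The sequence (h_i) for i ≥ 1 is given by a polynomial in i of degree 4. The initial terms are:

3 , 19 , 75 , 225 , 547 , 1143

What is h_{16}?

1st diffs: 16, 56, 150, 322, 596.
2nd diffs: 40, 94, 172, 274.
3rd diffs: 54, 78, 102.
4th diffs: 24, 24 (constant).
Newton forward-difference form: h_i = 3 + 16·C(i-1,1) + 40·C(i-1,2) + 54·C(i-1,3) + 24·C(i-1,4).
At i = 16: i-1 = 15, so h_{16} = 3 + 240 + 4200 + 24570 + 32760 = 61773.

61773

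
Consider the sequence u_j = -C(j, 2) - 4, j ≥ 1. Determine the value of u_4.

C(4, 2) = 6, so u_4 = -10.

-10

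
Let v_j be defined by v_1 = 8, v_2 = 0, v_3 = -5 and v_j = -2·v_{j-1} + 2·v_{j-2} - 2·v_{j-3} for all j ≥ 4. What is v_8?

v_4 = -6, v_5 = 2, v_6 = -6, v_7 = 28, v_8 = -72.

-72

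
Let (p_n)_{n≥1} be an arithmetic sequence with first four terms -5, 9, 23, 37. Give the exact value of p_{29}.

387

Common difference d = 14.
p_n = -5 + (n - 1)·14.
p_{29} = -5 + 28·14 = 387.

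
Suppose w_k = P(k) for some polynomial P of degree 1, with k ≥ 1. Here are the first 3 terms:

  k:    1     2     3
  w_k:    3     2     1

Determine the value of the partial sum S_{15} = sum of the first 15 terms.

1st diffs: -1, -1 (constant).
So w_k = -k + 4.
Continuing: …, 0, -1, -2, -3, …, w_{15} = -11.
Summing k = 1..15 (15 terms) gives -60.

-60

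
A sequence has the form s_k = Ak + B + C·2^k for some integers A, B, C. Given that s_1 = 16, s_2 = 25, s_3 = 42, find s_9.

2064

Write the equations: A + B + 2C = 16; 2A + B + 4C = 25; 3A + B + 8C = 42.
Subtracting the first from the second: A + 2C = 9.
Subtracting the second from the third: A + 4C = 17.
Solving: C = 4, A = 1, then B = 7.
So s_k = 1·k + 7 + 4·2^k; at k=9 this is 2064.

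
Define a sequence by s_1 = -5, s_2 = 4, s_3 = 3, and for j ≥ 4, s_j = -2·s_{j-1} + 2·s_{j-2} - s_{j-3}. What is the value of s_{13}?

Step forward from the initial values:
s_4 = 7; s_5 = -12; s_6 = 35; s_7 = -101; s_8 = 284; s_9 = -805; s_{10} = 2279; s_{11} = -6452; s_{12} = 18267; s_{13} = -51717.

-51717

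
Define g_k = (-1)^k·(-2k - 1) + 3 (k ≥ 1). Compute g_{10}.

-18

(-1)^10 = 1; -2k - 1 at k=10 is -21; so g_{10} = -18.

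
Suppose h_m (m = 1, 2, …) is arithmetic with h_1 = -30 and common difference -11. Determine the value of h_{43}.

-492

h_m = -30 + (m - 1)·(-11).
h_{43} = -30 + 42·(-11) = -492.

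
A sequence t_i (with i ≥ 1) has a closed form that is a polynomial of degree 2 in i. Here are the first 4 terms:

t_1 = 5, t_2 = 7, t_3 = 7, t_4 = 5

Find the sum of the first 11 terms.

-165

1st diffs: 2, 0, -2.
2nd diffs: -2, -2 (constant).
Newton forward-difference form: t_i = 5 + 2·C(i-1,1) + (-2)·C(i-1,2).
Continuing: …, 1, -5, -13, -23, …, t_{11} = -65.
Summing i = 1..11 (11 terms) gives -165.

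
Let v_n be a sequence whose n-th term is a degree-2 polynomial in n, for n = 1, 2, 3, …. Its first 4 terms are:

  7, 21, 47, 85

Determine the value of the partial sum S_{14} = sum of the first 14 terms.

1st diffs: 14, 26, 38.
2nd diffs: 12, 12 (constant).
Newton forward-difference form: v_n = 7 + 14·C(n-1,1) + 12·C(n-1,2).
Continuing: …, 135, 197, 271, 357, …, v_{14} = 1125.
Summing n = 1..14 (14 terms) gives 5740.

5740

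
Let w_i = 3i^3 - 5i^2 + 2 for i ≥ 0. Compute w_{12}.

4466

w_{12} = 3·12^3 - 5·12^2 + 2 = 4466.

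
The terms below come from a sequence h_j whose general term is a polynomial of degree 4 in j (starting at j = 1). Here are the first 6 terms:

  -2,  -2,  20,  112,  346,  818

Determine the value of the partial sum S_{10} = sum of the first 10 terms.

1st diffs: 0, 22, 92, 234, 472.
2nd diffs: 22, 70, 142, 238.
3rd diffs: 48, 72, 96.
4th diffs: 24, 24 (constant).
Newton forward-difference form: h_j = -2 + 22·C(j-1,2) + 48·C(j-1,3) + 24·C(j-1,4).
Continuing: 1648, 2980, 4982, 7846.
Summing j = 1..10 (10 terms) gives 18748.

18748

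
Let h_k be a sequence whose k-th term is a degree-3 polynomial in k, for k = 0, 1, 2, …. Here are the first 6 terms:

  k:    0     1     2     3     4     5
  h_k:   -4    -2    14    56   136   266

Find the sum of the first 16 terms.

29856

1st diffs: 2, 16, 42, 80, 130.
2nd diffs: 14, 26, 38, 50.
3rd diffs: 12, 12, 12 (constant).
Newton forward-difference form: h_k = -4 + 2·C(k,1) + 14·C(k,2) + 12·C(k,3).
Continuing: …, 458, 724, 1076, 1526, …, h_{15} = 6956.
Summing k = 0..15 (16 terms) gives 29856.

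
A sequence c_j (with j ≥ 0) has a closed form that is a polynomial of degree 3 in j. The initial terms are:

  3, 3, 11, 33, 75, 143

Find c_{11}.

1st diffs: 0, 8, 22, 42, 68.
2nd diffs: 8, 14, 20, 26.
3rd diffs: 6, 6, 6 (constant).
Newton forward-difference form: c_j = 3 + 8·C(j,2) + 6·C(j,3).
At j = 11: j = 11, so c_{11} = 3 + 440 + 990 = 1433.

1433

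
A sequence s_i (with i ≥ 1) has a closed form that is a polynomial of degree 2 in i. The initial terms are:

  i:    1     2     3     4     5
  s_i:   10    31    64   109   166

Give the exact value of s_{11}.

1st diffs: 21, 33, 45, 57.
2nd diffs: 12, 12, 12 (constant).
Newton forward-difference form: s_i = 10 + 21·C(i-1,1) + 12·C(i-1,2).
At i = 11: i-1 = 10, so s_{11} = 10 + 210 + 540 = 760.

760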